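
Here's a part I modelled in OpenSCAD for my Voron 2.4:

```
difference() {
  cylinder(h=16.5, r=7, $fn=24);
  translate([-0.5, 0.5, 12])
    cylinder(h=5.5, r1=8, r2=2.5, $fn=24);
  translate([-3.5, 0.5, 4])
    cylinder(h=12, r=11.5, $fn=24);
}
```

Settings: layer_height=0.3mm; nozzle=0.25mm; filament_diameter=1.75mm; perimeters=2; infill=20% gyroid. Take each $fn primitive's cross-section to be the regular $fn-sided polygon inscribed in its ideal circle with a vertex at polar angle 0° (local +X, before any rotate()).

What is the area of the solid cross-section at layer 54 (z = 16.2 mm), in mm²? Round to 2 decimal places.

At z = 16.2 mm: the r=7 cylinder gives a regular 24-gon of circumradius 7 (constant along its height) (area = (24/2)·7.000²·sin(360°/24) = 152.19 mm²); the cone at (-0.5, 0.5) contributes a regular 24-gon of circumradius 3.800 (interpolated between r1=8 and r2=2.5 at t=0.764) (area = (24/2)·3.800²·sin(360°/24) = 44.85 mm²); the cylinder at (-3.5, 0.5) is not intersected at this z (z outside [4, 16]); Subtracting the remaining from the first: starting from the r=7 cylinder (152.19 mm²), the cone at (-0.5, 0.5) lies wholly inside it (removes its full 44.85 mm² and its 23.81 mm outline becomes a hole wall) — area = 107.34 mm². Overall, the cross-section is one region with 1 hole. Net area = 107.34 mm².

107.34 mm²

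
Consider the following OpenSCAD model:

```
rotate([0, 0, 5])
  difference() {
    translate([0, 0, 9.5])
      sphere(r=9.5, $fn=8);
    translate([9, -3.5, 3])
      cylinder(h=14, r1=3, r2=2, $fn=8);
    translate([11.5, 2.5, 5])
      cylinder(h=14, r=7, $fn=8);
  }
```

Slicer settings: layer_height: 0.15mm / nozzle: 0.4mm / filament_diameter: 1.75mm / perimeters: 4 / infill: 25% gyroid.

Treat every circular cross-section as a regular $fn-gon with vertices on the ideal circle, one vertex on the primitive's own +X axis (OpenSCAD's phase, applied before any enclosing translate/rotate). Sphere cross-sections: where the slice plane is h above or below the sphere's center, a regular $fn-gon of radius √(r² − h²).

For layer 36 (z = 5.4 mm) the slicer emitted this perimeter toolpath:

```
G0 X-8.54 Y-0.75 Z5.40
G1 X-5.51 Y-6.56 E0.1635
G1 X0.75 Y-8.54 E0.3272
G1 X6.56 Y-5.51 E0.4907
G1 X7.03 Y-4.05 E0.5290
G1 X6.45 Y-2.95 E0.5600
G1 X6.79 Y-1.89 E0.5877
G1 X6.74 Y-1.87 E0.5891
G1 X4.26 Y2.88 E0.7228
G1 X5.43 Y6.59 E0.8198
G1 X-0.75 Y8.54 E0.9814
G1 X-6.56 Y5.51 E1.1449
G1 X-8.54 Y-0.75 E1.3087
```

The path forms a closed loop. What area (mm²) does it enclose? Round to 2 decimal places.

188.09 mm²

Apply the shoelace formula to the sequence of (X, Y) vertices; enclosed area = 188.09 mm².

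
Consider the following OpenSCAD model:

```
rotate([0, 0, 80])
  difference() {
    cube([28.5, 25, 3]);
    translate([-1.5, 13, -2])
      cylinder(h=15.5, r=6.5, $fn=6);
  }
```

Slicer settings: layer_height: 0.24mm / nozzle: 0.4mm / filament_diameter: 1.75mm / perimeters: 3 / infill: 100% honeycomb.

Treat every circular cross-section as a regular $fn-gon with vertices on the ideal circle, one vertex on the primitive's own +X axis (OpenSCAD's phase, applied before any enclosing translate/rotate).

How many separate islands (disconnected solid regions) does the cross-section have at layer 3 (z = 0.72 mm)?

At z = 0.72 mm: the cube is present — its section is the full 28.5×25 rectangle; the cylinder at (-1.5, 13): section is a regular 6-gon, circumradius r=6.5; Subtracting the remaining from the first: starting from the 28.5×25 cube, the r=6.5 cylinder at (-1.5, 13) partially overlaps it — only the 38.00 mm² overlap (of its 109.77 mm²) is removed, clipping the outline — 1 connected region; (whole slice rotated 80° about Z — lengths, areas and connectivity unchanged). Overall, the cross-section is a single solid region. Island count = 1.

1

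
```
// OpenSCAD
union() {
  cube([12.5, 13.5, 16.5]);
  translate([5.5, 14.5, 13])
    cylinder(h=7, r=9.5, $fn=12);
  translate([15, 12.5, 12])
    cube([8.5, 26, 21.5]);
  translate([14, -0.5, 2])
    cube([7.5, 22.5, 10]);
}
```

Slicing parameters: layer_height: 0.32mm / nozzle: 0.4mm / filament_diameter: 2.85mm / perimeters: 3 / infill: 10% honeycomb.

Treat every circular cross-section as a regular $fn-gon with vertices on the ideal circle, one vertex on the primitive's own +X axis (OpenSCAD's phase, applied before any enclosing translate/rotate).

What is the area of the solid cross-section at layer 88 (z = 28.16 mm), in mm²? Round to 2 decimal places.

221.00 mm²

At z = 28.16 mm: the cube is absent (z outside [0, 16.5]); the cylinder at (5.5, 14.5) does not reach this height (z outside [13, 20]); the cube at (15, 12.5) is present — its section is the full 8.5×26 rectangle (area 221.00 mm²); the cube at (14, -0.5) does not reach this height (z outside [2, 12]); Merging all regions: only the 8.5×26 cube at (15, 12.5) is present, so the union is just that shape — area = 221.00 mm². Overall, the cross-section is a single solid region. Net area = 221.00 mm².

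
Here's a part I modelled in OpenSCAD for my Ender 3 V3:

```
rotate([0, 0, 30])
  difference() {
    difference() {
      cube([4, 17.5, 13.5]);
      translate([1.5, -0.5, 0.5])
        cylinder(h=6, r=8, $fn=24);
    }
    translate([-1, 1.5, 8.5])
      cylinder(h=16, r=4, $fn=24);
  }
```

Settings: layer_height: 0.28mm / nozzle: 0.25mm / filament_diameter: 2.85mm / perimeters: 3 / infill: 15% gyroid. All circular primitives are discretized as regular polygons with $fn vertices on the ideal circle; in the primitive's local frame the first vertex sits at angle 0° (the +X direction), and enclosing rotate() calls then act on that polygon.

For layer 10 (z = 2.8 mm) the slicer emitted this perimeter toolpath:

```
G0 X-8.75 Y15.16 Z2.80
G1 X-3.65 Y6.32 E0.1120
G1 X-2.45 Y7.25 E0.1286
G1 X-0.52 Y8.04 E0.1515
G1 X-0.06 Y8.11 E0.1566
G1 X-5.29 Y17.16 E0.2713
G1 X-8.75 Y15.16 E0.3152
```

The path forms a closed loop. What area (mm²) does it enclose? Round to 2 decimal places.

Apply the shoelace formula to the sequence of (X, Y) vertices; enclosed area = 40.61 mm².

40.61 mm²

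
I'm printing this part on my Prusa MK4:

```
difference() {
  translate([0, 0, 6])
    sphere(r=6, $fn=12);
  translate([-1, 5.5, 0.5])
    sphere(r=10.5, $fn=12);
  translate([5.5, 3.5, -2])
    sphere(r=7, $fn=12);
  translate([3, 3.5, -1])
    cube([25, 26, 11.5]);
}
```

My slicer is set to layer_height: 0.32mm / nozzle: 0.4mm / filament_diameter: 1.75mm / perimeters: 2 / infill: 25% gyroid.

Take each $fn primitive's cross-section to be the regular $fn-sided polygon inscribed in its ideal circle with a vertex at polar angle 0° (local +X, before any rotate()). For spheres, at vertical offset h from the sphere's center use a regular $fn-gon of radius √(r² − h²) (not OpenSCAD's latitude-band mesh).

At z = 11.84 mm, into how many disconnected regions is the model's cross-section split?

1

At z = 11.84 mm: the r=6 sphere slices to a regular 12-gon of circumradius 1.376 (√(r²−h²) with h=5.84 from center); the sphere at (-1, 5.5) is not intersected at this z (|z−center|=11.340 > r=10.5); the sphere at (5.5, 3.5) does not reach this height (|z−center|=13.840 > r=7); the cube at (3, 3.5) is absent (z outside [-1, 10.5]); After the difference (first − rest): none of the subtracted shapes is present at this height, so the r=6 sphere is unchanged — 1 connected region. The result has 1 disconnected region.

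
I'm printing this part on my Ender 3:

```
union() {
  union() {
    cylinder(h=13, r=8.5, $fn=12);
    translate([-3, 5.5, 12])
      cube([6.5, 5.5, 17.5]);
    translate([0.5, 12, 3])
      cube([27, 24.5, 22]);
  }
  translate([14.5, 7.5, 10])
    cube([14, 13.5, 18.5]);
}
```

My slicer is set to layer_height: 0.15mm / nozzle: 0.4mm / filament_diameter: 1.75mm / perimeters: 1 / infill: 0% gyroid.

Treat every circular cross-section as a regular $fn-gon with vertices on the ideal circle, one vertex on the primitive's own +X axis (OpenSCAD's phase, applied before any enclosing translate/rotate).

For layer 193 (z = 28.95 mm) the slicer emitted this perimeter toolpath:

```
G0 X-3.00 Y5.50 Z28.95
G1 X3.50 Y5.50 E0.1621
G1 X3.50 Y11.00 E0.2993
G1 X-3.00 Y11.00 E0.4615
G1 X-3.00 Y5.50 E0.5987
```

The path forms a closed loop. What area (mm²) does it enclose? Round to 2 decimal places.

35.75 mm²

Apply the shoelace formula to the sequence of (X, Y) vertices; enclosed area = 35.75 mm².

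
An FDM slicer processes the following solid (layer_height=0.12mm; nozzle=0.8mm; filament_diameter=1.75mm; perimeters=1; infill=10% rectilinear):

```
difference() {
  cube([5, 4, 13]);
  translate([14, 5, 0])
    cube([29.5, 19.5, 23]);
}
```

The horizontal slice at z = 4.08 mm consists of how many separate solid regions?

At z = 4.08 mm: the cube is present — its section is the full 5×4 rectangle; the cube at (14, 5) is present — its section is the full 29.5×19.5 rectangle; After the difference (first − rest): starting from the 5×4 cube, the 29.5×19.5 cube at (14, 5) misses the remaining region (no effect) — 1 connected region. The result has 1 disconnected region.

1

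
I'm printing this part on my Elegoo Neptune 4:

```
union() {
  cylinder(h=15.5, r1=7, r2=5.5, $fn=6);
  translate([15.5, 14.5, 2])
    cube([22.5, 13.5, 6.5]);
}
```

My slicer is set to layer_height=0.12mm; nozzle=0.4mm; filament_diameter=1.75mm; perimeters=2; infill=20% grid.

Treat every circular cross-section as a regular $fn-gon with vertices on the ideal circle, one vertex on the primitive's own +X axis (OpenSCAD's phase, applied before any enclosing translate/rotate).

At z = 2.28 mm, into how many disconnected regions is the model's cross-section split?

At z = 2.28 mm: the cone (r1=7→r2=5.5) has section circumradius 6.779 here — a regular 6-gon; the 22.5×13.5 cube at (15.5, 14.5) contributes its full rectangle; Taking the union: the 2 present regions are separate (no shared area or edge), so areas and boundary lengths simply add and each stays a separate island — 2 connected regions. The result has 2 disconnected regions.

2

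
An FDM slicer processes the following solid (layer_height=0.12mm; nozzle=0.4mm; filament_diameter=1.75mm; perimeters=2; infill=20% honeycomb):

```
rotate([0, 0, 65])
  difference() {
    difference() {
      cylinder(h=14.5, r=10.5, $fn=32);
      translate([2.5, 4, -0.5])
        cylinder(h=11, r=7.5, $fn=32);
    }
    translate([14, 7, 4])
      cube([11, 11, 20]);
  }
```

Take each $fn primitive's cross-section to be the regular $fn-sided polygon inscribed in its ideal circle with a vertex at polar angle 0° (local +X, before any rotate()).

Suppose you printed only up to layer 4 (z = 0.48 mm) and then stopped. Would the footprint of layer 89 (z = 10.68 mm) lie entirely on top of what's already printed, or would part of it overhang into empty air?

part overhangs

Compare the two slices. At z = 0.48: the cylinder: section is a regular 32-gon, circumradius r=10.5 (area = (32/2)·10.500²·sin(360°/32) = 344.14 mm²); the cylinder at (2.5, 4): section is a regular 32-gon, circumradius r=7.5 (area = (32/2)·7.500²·sin(360°/32) = 175.58 mm²); Subtracting the remaining from the first: starting from the r=10.5 cylinder (344.14 mm²), the r=7.5 cylinder at (2.5, 4) partially overlaps it — only the 158.02 mm² overlap (of its 175.58 mm²) is removed, clipping the outline — area = 186.11 mm²; the cube at (14, 7) does not reach this height (z outside [4, 24]); Subtracting the remaining from the first: none of the subtracted shapes is present at this height, so that combined region is unchanged — area = 186.11 mm²; (rotated 65° about Z; rotation is an isometry so areas/perimeters/island counts are preserved). At z = 10.68: the r=10.5 cylinder gives a regular 32-gon of circumradius 10.5 (constant along its height) (area = (32/2)·10.500²·sin(360°/32) = 344.14 mm²); the cylinder at (2.5, 4) is not intersected at this z (z outside [-0.5, 10.5]); Subtracting the remaining from the first: none of the subtracted shapes is present at this height, so the r=10.5 cylinder is unchanged — area = 344.14 mm²; the cube at (14, 7) is present — its section is the full 11×11 rectangle (area 121.00 mm²); After the difference (first − rest): starting from the result so far (344.14 mm²), the 11×11 cube at (14, 7) misses the remaining region (no effect) — area = 344.14 mm²; (whole slice rotated 65° about Z — lengths, areas and connectivity unchanged). Checking containment: at z = 10.68 the cross-section extends beyond the z = 0.48 cross-section by about 158.02 mm².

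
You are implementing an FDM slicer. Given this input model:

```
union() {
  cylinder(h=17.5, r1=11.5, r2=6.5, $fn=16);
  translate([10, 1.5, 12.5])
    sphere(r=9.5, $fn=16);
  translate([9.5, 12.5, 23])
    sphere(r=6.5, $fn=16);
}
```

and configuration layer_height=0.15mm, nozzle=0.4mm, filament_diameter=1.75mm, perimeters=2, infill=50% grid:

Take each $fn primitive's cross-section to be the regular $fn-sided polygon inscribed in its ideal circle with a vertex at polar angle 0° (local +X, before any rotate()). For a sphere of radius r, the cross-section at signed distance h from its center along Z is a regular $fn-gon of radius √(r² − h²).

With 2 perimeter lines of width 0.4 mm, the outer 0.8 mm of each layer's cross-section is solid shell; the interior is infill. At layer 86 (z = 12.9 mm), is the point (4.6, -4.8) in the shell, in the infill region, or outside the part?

infill

At z = 12.9 mm: the cone (r1=11.5→r2=6.5) has section circumradius 7.814 here — a regular 16-gon; the sphere at (10, 1.5): section is a regular 16-gon, circumradius = √(r²−h²) = √(9.5²−0.4²) = 9.492; the sphere at (9.5, 12.5) is absent (|z−center|=10.100 > r=6.5); Taking the union: the regions partially overlap (shared area 66.61 mm²), so overlapping operands fuse into one piece — 1 connected region. Overall, the cross-section is a single solid region. The nearest boundary edge runs (6.37, -7.27)→(4.64, -6.12); distance from the point to it = 1.32 mm. The point is inside the cross-section and 1.32 mm from the nearest boundary — more than the 0.8 mm shell width (2 × 0.4), so it's in the infill interior.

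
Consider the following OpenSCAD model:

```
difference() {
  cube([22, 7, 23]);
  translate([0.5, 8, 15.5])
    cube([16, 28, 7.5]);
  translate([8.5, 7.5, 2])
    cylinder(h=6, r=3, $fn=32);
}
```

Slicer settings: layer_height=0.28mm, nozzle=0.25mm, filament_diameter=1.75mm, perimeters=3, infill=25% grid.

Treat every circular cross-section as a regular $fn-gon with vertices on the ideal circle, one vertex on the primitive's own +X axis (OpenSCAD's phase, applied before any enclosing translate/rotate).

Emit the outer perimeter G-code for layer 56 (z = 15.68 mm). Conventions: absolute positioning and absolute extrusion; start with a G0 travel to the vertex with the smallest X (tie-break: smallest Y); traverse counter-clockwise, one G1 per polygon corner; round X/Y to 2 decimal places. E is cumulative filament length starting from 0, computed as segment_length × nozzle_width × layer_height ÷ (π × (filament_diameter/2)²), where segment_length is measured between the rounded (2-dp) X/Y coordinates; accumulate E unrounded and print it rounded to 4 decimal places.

G0 X0.00 Y0.00 Z15.68
G1 X22.00 Y0.00 E0.6403
G1 X22.00 Y7.00 E0.8440
G1 X0.00 Y7.00 E1.4842
G1 X0.00 Y0.00 E1.6880

At z = 15.68 mm: the cube is present — its section is the full 22×7 rectangle; the 16×28 cube at (0.5, 8) contributes its full rectangle; the cylinder at (8.5, 7.5) does not reach this height (z outside [2, 8]); After the difference (first − rest): starting from the 22×7 cube, the 16×28 cube at (0.5, 8) misses the remaining region (no effect) — 1 connected region. The outline is a single polygon with 4 vertices. Extrusion per mm of travel: 0.25 × 0.28 / (π × 0.875²) = 0.029103. Accumulating E over each segment gives final E = 1.6880.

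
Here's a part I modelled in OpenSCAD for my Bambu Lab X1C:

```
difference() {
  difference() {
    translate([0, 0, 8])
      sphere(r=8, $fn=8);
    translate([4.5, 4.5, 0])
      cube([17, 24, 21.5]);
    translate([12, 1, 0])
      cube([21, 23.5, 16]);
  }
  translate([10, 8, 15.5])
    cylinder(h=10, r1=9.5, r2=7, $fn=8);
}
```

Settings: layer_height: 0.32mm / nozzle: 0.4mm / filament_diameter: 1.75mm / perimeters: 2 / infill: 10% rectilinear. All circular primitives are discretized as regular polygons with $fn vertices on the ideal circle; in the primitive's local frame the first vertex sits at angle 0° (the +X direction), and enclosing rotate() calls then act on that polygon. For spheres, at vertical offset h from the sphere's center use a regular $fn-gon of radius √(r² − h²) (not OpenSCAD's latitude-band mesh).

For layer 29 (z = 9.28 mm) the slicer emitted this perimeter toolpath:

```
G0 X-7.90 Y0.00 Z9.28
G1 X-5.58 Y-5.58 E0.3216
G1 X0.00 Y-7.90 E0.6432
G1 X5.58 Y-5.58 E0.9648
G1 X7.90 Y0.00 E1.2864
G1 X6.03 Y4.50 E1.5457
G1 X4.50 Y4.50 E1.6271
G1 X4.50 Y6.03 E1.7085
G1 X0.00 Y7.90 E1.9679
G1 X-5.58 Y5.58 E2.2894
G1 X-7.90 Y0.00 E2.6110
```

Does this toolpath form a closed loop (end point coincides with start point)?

Start point (G0): (-7.90, 0.00). End point (last G1): the path returns to the start — closed.

yes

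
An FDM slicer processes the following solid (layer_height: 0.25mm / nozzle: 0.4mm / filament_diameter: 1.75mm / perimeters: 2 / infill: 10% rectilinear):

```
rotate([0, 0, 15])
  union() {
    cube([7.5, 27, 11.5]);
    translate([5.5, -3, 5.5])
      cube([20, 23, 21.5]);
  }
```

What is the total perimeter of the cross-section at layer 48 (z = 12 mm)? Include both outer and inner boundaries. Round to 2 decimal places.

At z = 12 mm: the cube is absent (z outside [0, 11.5]); the cube at (5.5, -3) (footprint 20×23) is included at this height (perimeter 86.00 mm); Combining (union): only the 20×23 cube at (5.5, -3) is present, so the union is just that shape — boundary = 86.00 mm; (whole slice rotated 15° about Z — lengths, areas and connectivity unchanged). Overall, the cross-section is a single solid region. Total boundary length (outer) = 86.00 mm.

86.00 mm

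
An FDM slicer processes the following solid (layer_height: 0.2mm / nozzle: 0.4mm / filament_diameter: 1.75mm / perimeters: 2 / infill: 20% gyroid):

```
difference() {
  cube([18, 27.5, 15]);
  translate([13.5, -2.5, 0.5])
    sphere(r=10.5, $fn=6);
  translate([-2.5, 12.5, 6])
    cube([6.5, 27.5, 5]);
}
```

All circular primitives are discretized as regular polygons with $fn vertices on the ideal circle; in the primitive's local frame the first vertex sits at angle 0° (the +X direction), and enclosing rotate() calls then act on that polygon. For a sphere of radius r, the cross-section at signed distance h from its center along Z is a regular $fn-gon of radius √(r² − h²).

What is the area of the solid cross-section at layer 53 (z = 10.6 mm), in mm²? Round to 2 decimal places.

435.00 mm²

At z = 10.6 mm: the cube is present — its section is the full 18×27.5 rectangle (area 495.00 mm²); the r=10.5 sphere at (13.5, -2.5) slices to a regular 6-gon of circumradius 2.871 (√(r²−h²) with h=10.1 from center) (area = (6/2)·2.871²·sin(360°/6) = 21.41 mm²); the cube at (-2.5, 12.5) is present — its section is the full 6.5×27.5 rectangle (area 178.75 mm²); Taking the first minus the rest: starting from the 18×27.5 cube (495.00 mm²), the r=10.5 sphere at (13.5, -2.5) misses the remaining region (no effect); the 6.5×27.5 cube at (-2.5, 12.5) partially overlaps it — only the 60.00 mm² overlap (of its 178.75 mm²) is removed, clipping the outline — area = 435.00 mm². Overall, the cross-section is a single solid region. Net area = 435.00 mm².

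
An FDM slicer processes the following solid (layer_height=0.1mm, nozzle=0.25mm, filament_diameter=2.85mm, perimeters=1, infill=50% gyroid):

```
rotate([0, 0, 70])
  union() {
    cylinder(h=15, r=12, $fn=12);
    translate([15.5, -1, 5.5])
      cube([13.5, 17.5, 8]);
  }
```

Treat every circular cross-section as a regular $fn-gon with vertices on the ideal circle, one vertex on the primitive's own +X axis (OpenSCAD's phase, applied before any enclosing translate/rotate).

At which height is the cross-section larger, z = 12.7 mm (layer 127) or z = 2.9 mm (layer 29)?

layer 127 (z = 12.7 mm)

Layer 127 (z = 12.7): the r=12 cylinder contributes a regular 12-gon of circumradius 12 (area = (12/2)·12.000²·sin(360°/12) = 432.00 mm²); the cube at (15.5, -1) is present — its section is the full 13.5×17.5 rectangle (area 236.25 mm²); Combining (union): the 2 present regions are separate (no shared area or edge), so areas and boundary lengths simply add and each stays a separate island — area = 668.25 mm²; (whole slice rotated 70° about Z — lengths, areas and connectivity unchanged). So its area = 668.25 mm². Layer 29 (z = 2.9): the r=12 cylinder contributes a regular 12-gon of circumradius 12 (area = (12/2)·12.000²·sin(360°/12) = 432.00 mm²); the cube at (15.5, -1) is absent (z outside [5.5, 13.5]); Merging all regions: only the r=12 cylinder is present, so the union is just that shape — area = 432.00 mm²; (whole slice rotated 70° about Z — lengths, areas and connectivity unchanged). So its area = 432.00 mm². Layer 127 is larger (668.25 vs 432.00 mm²).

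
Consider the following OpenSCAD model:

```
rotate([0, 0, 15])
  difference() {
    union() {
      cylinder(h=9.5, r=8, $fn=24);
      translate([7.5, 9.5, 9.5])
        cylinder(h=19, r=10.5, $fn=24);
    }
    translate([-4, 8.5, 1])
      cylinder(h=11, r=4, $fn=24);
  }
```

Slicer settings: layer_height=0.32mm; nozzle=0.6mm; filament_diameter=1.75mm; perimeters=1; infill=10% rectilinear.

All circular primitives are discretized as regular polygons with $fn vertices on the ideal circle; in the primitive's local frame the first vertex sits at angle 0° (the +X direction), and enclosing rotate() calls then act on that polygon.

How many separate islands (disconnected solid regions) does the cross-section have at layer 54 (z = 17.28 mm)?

1

At z = 17.28 mm: the cylinder is absent (z outside [0, 9.5]); the cylinder at (7.5, 9.5): section is a regular 24-gon, circumradius r=10.5; Merging all regions: only the r=10.5 cylinder at (7.5, 9.5) is present, so the union is just that shape — 1 connected region; the cylinder at (-4, 8.5) is not intersected at this z (z outside [1, 12]); Subtracting the remaining from the first: none of the subtracted shapes is present at this height, so that combined region is unchanged — 1 connected region; (whole slice rotated 15° about Z — lengths, areas and connectivity unchanged). Overall, the cross-section is a single solid region. Island count = 1.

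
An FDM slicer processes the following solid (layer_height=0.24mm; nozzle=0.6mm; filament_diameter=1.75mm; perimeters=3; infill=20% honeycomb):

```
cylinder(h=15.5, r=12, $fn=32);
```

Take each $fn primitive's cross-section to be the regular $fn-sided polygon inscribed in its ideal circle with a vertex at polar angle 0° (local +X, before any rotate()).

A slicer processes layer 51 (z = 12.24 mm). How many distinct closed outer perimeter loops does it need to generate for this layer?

1

At z = 12.24 mm: the r=12 cylinder contributes a regular 32-gon of circumradius 12. The result has 1 disconnected region.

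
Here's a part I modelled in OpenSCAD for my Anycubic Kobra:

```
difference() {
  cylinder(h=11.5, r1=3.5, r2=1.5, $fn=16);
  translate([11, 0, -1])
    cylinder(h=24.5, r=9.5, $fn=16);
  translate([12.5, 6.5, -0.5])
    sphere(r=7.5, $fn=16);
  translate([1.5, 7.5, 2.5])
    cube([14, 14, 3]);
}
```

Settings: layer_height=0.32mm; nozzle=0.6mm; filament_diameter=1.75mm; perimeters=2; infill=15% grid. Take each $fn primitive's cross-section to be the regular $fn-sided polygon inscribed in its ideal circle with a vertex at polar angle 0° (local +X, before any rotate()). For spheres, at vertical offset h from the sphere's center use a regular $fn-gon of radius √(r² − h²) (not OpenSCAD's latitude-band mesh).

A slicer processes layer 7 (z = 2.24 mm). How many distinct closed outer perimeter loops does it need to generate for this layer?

1

At z = 2.24 mm: the cone contributes a regular 16-gon of circumradius 3.110 (interpolated between r1=3.5 and r2=1.5 at t=0.195); the r=9.5 cylinder at (11, 0) contributes a regular 16-gon of circumradius 9.5; the r=7.5 sphere at (12.5, 6.5) slices to a regular 16-gon of circumradius 6.982 (√(r²−h²) with h=2.74 from center); the cube at (1.5, 7.5) does not reach this height (z outside [2.5, 5.5]); Subtracting the remaining from the first: starting from the cone, the r=9.5 cylinder at (11, 0) partially overlaps it — only the 4.72 mm² overlap (of its 276.30 mm²) is removed, clipping the outline; the r=7.5 sphere at (12.5, 6.5) misses the remaining region (no effect) — 1 connected region. The result has 1 disconnected region.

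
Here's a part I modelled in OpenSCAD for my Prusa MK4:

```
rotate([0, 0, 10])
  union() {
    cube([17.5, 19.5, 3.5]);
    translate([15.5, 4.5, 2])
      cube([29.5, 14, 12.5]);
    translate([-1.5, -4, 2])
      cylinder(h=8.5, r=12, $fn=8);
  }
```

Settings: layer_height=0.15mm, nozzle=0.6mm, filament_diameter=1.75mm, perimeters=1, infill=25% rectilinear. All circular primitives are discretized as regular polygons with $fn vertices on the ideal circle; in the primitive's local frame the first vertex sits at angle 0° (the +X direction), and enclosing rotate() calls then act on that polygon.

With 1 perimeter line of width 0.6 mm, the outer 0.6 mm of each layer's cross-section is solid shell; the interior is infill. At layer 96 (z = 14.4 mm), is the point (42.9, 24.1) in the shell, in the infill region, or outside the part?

outside

At z = 14.4 mm: the cube is absent (z outside [0, 3.5]); the 29.5×14 cube at (15.5, 4.5) contributes its full rectangle; the cylinder at (-1.5, -4) is not intersected at this z (z outside [2, 10.5]); Combining (union): only the 29.5×14 cube at (15.5, 4.5) is present, so the union is just that shape — 1 connected region; (rotated 10° about Z; rotation is an isometry so areas/perimeters/island counts are preserved). Overall, the cross-section is a single solid region. Undo the 10° rotation: the query point maps to (46.433, 16.284) in the un-rotated model frame. The nearest boundary edge runs (45.00, 4.50)→(45.00, 18.50); distance from the point to it = 1.43 mm. The point is not inside any of the regions above, so it lies outside the cross-section (1.43 mm from the nearest boundary).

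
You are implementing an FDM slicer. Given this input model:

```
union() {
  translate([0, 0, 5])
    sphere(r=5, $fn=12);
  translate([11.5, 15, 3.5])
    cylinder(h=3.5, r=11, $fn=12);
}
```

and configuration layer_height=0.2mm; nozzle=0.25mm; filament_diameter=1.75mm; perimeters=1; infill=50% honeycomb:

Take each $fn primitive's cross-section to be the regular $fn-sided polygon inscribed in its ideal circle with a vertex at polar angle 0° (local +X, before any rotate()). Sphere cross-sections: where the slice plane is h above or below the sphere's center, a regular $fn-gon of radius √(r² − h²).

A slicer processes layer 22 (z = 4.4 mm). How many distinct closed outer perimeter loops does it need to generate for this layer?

2

At z = 4.4 mm: the r=5 sphere slices to a regular 12-gon of circumradius 4.964 (√(r²−h²) with h=0.6 from center); the r=11 cylinder at (11.5, 15) contributes a regular 12-gon of circumradius 11; Merging all regions: the 2 present regions are separate (no shared area or edge), so areas and boundary lengths simply add and each stays a separate island — 2 connected regions. The result has 2 disconnected regions.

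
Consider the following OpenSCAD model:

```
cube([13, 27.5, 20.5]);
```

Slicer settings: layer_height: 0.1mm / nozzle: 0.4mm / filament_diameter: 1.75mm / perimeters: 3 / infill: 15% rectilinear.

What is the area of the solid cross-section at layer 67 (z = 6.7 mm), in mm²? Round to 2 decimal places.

357.50 mm²

At z = 6.7 mm: the cube (footprint 13×27.5) is included at this height (area 357.50 mm²). Overall, the cross-section is a single solid region. Net area = 357.50 mm².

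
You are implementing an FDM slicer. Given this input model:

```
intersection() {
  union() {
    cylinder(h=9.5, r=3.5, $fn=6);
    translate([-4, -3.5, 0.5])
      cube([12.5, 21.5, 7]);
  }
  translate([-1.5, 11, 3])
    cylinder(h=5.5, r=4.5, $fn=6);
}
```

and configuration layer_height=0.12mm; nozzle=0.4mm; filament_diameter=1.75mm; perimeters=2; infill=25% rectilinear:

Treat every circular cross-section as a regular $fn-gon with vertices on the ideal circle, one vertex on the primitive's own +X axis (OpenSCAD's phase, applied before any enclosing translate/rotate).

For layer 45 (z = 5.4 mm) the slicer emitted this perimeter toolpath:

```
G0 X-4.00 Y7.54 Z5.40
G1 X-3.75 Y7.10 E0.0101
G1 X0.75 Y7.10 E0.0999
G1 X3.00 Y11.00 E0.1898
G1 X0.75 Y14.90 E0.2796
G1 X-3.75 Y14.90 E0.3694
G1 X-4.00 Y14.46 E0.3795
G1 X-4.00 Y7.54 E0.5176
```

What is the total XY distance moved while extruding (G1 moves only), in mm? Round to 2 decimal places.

Sum the Euclidean lengths of each G1 segment: total = 25.94 mm.

25.94 mm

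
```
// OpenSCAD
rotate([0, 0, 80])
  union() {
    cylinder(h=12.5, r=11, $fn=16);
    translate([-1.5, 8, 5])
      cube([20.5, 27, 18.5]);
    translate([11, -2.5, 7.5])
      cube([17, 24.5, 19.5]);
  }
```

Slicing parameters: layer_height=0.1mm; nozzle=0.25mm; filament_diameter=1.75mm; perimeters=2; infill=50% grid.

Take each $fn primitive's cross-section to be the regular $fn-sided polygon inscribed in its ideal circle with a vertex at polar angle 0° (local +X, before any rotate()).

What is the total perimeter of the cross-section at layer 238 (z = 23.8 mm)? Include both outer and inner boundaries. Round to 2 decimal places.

At z = 23.8 mm: the cylinder does not reach this height (z outside [0, 12.5]); the cube at (-1.5, 8) does not reach this height (z outside [5, 23.5]); the cube at (11, -2.5) is present — its section is the full 17×24.5 rectangle (perimeter 83.00 mm); Combining (union): only the 17×24.5 cube at (11, -2.5) is present, so the union is just that shape — boundary = 83.00 mm; (rotated 80° about Z; rotation is an isometry so areas/perimeters/island counts are preserved). Overall, the cross-section is a single solid region. Total boundary length (outer) = 83.00 mm.

83.00 mm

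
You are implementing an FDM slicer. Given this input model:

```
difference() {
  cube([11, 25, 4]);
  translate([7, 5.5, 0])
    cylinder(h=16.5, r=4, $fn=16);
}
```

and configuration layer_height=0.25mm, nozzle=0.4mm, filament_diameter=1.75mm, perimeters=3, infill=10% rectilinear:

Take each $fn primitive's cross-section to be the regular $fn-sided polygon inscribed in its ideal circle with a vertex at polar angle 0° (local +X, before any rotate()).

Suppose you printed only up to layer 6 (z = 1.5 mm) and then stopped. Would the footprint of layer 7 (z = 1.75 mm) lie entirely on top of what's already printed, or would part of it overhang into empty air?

entirely on top

Compare the two slices. At z = 1.5: the cube (footprint 11×25) is included at this height (area 275.00 mm²); the r=4 cylinder at (7, 5.5) gives a regular 16-gon of circumradius 4 (constant along its height) (area = (16/2)·4.000²·sin(360°/16) = 48.98 mm²); Taking the first minus the rest: starting from the 11×25 cube (275.00 mm²), the r=4 cylinder at (7, 5.5) lies inside it touching the edge (removes its full 48.98 mm²) — area = 226.02 mm². At z = 1.75: the 11×25 cube contributes its full rectangle (area 275.00 mm²); the r=4 cylinder at (7, 5.5) contributes a regular 16-gon of circumradius 4 (area = (16/2)·4.000²·sin(360°/16) = 48.98 mm²); Taking the first minus the rest: starting from the 11×25 cube (275.00 mm²), the r=4 cylinder at (7, 5.5) lies inside it touching the edge (removes its full 48.98 mm²) — area = 226.02 mm². Checking containment: the cross-section at z = 1.75 is a subset of the cross-section at z = 1.5.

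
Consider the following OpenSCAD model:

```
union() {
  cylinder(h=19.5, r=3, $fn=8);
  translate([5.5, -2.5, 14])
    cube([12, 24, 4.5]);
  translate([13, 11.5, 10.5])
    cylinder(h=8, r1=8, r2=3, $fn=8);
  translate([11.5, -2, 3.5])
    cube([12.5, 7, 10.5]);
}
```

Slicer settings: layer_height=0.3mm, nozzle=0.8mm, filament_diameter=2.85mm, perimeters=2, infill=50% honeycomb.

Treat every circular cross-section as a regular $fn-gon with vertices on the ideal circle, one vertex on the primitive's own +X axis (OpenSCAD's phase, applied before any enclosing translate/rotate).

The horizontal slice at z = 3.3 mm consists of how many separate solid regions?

At z = 3.3 mm: the cylinder: section is a regular 8-gon, circumradius r=3; the cube at (5.5, -2.5) is not intersected at this z (z outside [14, 18.5]); the cone at (13, 11.5) does not reach this height (z outside [10.5, 18.5]); the cube at (11.5, -2) is not intersected at this z (z outside [3.5, 14]); Taking the union: only the r=3 cylinder is present, so the union is just that shape — 1 connected region. The result has 1 disconnected region.

1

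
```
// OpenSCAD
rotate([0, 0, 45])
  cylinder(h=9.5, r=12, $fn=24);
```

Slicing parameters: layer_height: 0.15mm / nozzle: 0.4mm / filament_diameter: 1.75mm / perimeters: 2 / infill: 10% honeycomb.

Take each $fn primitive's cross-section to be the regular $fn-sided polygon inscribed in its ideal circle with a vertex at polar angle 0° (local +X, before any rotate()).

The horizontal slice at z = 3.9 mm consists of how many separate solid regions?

At z = 3.9 mm: the r=12 cylinder contributes a regular 24-gon of circumradius 12; (rotated 45° about Z; rotation is an isometry so areas/perimeters/island counts are preserved). The result has 1 disconnected region.

1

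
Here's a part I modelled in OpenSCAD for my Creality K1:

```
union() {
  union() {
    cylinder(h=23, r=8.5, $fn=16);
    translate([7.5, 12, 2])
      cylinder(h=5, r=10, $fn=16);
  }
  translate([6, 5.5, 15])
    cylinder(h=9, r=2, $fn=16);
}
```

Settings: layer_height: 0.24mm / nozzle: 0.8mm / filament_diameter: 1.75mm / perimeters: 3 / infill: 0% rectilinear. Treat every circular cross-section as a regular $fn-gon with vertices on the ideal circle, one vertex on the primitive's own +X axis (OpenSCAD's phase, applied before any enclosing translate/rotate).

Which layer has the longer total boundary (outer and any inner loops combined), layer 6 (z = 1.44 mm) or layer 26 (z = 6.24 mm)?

Layer 6 (z = 1.44): the r=8.5 cylinder contributes a regular 16-gon of circumradius 8.5 (perimeter = 2·16·8.500·sin(180°/16) = 53.06 mm); the cylinder at (7.5, 12) does not reach this height (z outside [2, 7]); Combining (union): only the r=8.5 cylinder is present, so the union is just that shape — boundary = 53.06 mm; the cylinder at (6, 5.5) is not intersected at this z (z outside [15, 24]); Combining (union): only that combined region is present, so the union is just that shape — boundary = 53.06 mm. So its perimeter = 53.06 mm. Layer 26 (z = 6.24): the cylinder: section is a regular 16-gon, circumradius r=8.5 (perimeter = 2·16·8.500·sin(180°/16) = 53.06 mm); the cylinder at (7.5, 12): section is a regular 16-gon, circumradius r=10 (perimeter = 2·16·10.000·sin(180°/16) = 62.43 mm); Taking the union: the regions partially overlap (shared area 32.35 mm²), so the edge portions inside another operand are dropped and the merged outline is re-measured after clipping — boundary = 90.35 mm; the cylinder at (6, 5.5) is not intersected at this z (z outside [15, 24]); Merging all regions: only that combined region is present, so the union is just that shape — boundary = 90.35 mm. So its perimeter = 90.35 mm. Layer 26 is larger (90.35 vs 53.06 mm).

layer 26 (z = 6.24 mm)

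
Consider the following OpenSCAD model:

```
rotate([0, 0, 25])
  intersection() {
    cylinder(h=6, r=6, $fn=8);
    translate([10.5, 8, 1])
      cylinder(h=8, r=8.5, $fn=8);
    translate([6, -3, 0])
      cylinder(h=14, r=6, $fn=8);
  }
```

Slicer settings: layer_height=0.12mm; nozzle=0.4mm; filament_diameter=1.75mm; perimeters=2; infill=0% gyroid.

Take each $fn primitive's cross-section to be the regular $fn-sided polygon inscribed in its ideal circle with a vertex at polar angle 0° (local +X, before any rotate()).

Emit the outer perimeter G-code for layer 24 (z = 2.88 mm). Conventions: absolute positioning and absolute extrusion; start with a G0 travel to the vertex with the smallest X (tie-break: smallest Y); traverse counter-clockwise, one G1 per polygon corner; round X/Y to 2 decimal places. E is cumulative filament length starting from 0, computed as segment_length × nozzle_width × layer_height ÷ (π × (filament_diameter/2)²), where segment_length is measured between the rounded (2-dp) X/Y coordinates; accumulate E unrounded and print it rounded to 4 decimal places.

At z = 2.88 mm: the r=6 cylinder contributes a regular 8-gon of circumradius 6; the r=8.5 cylinder at (10.5, 8) gives a regular 8-gon of circumradius 8.5 (constant along its height); the r=6 cylinder at (6, -3) gives a regular 8-gon of circumradius 6 (constant along its height); After intersecting: the r=8.5 cylinder at (10.5, 8) partially overlaps the r=6 cylinder; clipping to the common part keeps 1.78 mm²; the r=6 cylinder at (6, -3) partially overlaps the running intersection; clipping to the common part keeps 0.43 mm² — 1 connected region; (rotated 25° about Z; rotation is an isometry so areas/perimeters/island counts are preserved). The outline is a single polygon with 4 vertices. Extrusion per mm of travel: 0.4 × 0.12 / (π × 0.875²) = 0.019956. Accumulating E over each segment gives final E = 0.0572.

G0 X2.97 Y3.94 Z2.88
G1 X3.23 Y3.70 E0.0071
G1 X4.12 Y3.74 E0.0248
G1 X3.39 Y4.41 E0.0446
G1 X2.97 Y3.94 E0.0572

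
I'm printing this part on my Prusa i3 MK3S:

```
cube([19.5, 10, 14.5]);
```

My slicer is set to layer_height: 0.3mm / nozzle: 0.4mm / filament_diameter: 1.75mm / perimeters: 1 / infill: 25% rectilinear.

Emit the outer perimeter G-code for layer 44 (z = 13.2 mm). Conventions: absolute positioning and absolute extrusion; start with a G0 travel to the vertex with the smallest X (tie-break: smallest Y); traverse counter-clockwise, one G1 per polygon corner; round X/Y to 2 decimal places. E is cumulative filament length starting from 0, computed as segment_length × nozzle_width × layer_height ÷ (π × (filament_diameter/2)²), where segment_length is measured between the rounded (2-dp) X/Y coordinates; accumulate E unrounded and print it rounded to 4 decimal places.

At z = 13.2 mm: the 19.5×10 cube contributes its full rectangle. The outline is a single polygon with 4 vertices. Extrusion per mm of travel: 0.4 × 0.3 / (π × 0.875²) = 0.049890. Accumulating E over each segment gives final E = 2.9435.

G0 X0.00 Y0.00 Z13.20
G1 X19.50 Y0.00 E0.9729
G1 X19.50 Y10.00 E1.4718
G1 X0.00 Y10.00 E2.4446
G1 X0.00 Y0.00 E2.9435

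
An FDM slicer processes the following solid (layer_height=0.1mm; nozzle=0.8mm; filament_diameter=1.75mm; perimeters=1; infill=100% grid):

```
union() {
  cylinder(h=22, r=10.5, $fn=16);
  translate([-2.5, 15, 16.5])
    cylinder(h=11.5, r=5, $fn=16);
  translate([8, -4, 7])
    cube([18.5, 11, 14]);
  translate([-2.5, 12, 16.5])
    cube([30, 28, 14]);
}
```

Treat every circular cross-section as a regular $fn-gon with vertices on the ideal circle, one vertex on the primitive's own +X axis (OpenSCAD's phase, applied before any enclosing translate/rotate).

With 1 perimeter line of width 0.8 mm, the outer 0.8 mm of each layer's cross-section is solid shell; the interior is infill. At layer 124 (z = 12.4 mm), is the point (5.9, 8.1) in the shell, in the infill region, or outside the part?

shell

At z = 12.4 mm: the r=10.5 cylinder contributes a regular 16-gon of circumradius 10.5; the cylinder at (-2.5, 15) is not intersected at this z (z outside [16.5, 28]); the cube at (8, -4) (footprint 18.5×11) is included at this height; the cube at (-2.5, 12) is absent (z outside [16.5, 30.5]); Taking the union: the regions partially overlap (shared area 19.01 mm²), so overlapping operands fuse into one piece — 1 connected region. Overall, the cross-section is a single solid region. The nearest boundary edge runs (4.02, 9.70)→(7.42, 7.42); distance from the point to it = 0.29 mm. The point is inside the cross-section, 0.29 mm from the nearest boundary — within the 0.8 mm shell band (1 × 0.8).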